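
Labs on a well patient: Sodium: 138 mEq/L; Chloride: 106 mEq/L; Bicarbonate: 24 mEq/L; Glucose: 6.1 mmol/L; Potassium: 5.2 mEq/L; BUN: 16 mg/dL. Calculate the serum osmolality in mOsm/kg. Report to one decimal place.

287.8 mOsm/kg

Calculated osmolality = 2·Na + glucose + BUN/2.8
= 2·138 + 6.1 + 16/2.8
= 276 + 6.10 + 5.71
= 287.81 mOsm/kg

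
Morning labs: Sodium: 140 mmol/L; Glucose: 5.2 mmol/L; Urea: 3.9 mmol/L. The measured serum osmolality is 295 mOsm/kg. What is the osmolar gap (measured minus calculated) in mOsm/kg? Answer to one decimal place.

Calculated osmolality = 2·Na + glucose + urea
= 2·140 + 5.2 + 3.9
= 280 + 5.20 + 3.90
= 289.1 mOsm/kg ≈ 289.1 mOsm/kg
Osmolar gap = measured − calculated = 295 − 289.1 = 5.9 mOsm/kg

5.9 mOsm/kg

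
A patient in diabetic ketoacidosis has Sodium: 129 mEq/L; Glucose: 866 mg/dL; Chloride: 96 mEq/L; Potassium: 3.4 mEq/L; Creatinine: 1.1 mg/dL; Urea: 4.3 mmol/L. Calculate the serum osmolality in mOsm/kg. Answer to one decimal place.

Calculated osmolality = 2·Na + glucose/18 + urea
= 2·129 + 866/18 + 4.3
= 258 + 48.11 + 4.30
= 310.41 mOsm/kg

310.4 mOsm/kg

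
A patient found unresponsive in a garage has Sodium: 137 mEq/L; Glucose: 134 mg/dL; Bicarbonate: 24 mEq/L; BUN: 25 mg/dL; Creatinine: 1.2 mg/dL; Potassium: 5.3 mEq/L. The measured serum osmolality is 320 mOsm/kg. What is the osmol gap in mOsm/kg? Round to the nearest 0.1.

Calculated osmolality = 2·Na + glucose/18 + BUN/2.8
= 2·137 + 134/18 + 25/2.8
= 274 + 7.44 + 8.93
= 290.37 mOsm/kg ≈ 290.4 mOsm/kg
Osmolar gap = measured − calculated = 320 − 290.4 = 29.6 mOsm/kg

29.6 mOsm/kg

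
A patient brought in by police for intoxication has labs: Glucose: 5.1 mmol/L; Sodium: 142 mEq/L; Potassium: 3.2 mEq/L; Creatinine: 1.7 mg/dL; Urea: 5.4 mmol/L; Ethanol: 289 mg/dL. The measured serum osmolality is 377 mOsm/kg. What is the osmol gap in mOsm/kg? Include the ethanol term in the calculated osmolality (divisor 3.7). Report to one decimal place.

Calculated osmolality = 2·Na + glucose + urea + ethanol/3.7
= 2·142 + 5.1 + 5.4 + 289/3.7
= 284 + 5.10 + 5.40 + 78.11
= 372.61 mOsm/kg ≈ 372.6 mOsm/kg
Osmolar gap = measured − calculated = 377 − 372.6 = 4.4 mOsm/kg

4.4 mOsm/kg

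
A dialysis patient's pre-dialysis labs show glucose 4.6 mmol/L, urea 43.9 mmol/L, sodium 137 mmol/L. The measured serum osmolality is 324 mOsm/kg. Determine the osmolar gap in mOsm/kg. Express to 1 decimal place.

Calculated osmolality = 2·Na + glucose + urea
= 2·137 + 4.6 + 43.9
= 274 + 4.60 + 43.90
= 322.5 mOsm/kg ≈ 322.5 mOsm/kg
Osmolar gap = measured − calculated = 324 − 322.5 = 1.5 mOsm/kg

1.5 mOsm/kg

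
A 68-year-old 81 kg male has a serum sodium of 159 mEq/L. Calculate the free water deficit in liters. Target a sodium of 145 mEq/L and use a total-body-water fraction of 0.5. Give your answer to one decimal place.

3.9 L

TBW = 0.5 · 81 = 40.5 L
Free water deficit = TBW · (Na/145 − 1)
= 40.5 · (159/145 − 1)
= 40.5 · 0.0966
= 3.91 L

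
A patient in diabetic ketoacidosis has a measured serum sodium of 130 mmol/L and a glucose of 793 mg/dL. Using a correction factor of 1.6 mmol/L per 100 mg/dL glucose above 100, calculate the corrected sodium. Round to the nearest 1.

141 mmol/L

Corrected Na = measured Na + 1.6 · (glucose − 100)/100
= 130 + 1.6 · (793 − 100)/100
= 130 + 11.1
= 141.1 mmol/L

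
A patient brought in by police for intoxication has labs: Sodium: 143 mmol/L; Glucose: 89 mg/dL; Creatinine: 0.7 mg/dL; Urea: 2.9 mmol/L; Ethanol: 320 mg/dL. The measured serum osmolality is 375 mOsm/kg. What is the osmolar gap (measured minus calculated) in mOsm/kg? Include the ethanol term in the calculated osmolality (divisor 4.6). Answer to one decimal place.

11.6 mOsm/kg

Calculated osmolality = 2·Na + glucose/18 + urea + ethanol/4.6
= 2·143 + 89/18 + 2.9 + 320/4.6
= 286 + 4.94 + 2.90 + 69.57
= 363.41 mOsm/kg ≈ 363.4 mOsm/kg
Osmolar gap = measured − calculated = 375 − 363.4 = 11.6 mOsm/kg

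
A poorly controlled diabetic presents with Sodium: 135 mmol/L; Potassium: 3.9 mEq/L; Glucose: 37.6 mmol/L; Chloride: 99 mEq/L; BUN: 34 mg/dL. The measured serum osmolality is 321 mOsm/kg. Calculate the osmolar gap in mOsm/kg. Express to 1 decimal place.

1.3 mOsm/kg

Calculated osmolality = 2·Na + glucose + BUN/2.8
= 2·135 + 37.6 + 34/2.8
= 270 + 37.60 + 12.14
= 319.74 mOsm/kg ≈ 319.7 mOsm/kg
Osmolar gap = measured − calculated = 321 − 319.7 = 1.3 mOsm/kg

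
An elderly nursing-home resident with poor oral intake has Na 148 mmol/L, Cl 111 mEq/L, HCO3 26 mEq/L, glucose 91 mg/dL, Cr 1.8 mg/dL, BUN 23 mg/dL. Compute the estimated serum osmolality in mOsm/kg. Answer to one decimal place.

309.3 mOsm/kg

Calculated osmolality = 2·Na + glucose/18 + BUN/2.8
= 2·148 + 91/18 + 23/2.8
= 296 + 5.06 + 8.21
= 309.27 mOsm/kg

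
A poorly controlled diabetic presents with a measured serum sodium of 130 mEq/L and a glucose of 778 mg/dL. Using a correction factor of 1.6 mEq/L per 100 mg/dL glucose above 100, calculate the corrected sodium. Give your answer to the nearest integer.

141 mEq/L

Corrected Na = measured Na + 1.6 · (glucose − 100)/100
= 130 + 1.6 · (778 − 100)/100
= 130 + 10.8
= 140.8 mEq/L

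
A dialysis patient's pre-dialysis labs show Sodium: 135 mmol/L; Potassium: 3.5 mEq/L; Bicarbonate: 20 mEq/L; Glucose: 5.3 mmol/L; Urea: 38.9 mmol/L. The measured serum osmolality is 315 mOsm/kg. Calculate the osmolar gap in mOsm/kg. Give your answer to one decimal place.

Calculated osmolality = 2·Na + glucose + urea
= 2·135 + 5.3 + 38.9
= 270 + 5.30 + 38.90
= 314.2 mOsm/kg ≈ 314.2 mOsm/kg
Osmolar gap = measured − calculated = 315 − 314.2 = 0.8 mOsm/kg

0.8 mOsm/kg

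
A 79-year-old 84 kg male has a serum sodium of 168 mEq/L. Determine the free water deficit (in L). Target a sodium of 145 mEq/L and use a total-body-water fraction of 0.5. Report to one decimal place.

TBW = 0.5 · 84 = 42 L
Free water deficit = TBW · (Na/145 − 1)
= 42 · (168/145 − 1)
= 42 · 0.1586
= 6.66 L

6.7 L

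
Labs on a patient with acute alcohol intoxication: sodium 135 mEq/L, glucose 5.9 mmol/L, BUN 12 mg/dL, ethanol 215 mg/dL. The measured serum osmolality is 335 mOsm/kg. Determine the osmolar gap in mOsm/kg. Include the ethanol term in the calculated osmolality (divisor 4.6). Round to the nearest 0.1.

Calculated osmolality = 2·Na + glucose + BUN/2.8 + ethanol/4.6
= 2·135 + 5.9 + 12/2.8 + 215/4.6
= 270 + 5.90 + 4.29 + 46.74
= 326.93 mOsm/kg ≈ 326.9 mOsm/kg
Osmolar gap = measured − calculated = 335 − 326.9 = 8.1 mOsm/kg

8.1 mOsm/kg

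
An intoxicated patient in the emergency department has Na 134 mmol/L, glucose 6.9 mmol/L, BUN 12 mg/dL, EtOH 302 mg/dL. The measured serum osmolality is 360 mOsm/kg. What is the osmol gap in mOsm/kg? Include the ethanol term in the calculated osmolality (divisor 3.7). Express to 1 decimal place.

-0.8 mOsm/kg

Calculated osmolality = 2·Na + glucose + BUN/2.8 + ethanol/3.7
= 2·134 + 6.9 + 12/2.8 + 302/3.7
= 268 + 6.90 + 4.29 + 81.62
= 360.81 mOsm/kg ≈ 360.8 mOsm/kg
Osmolar gap = measured − calculated = 360 − 360.8 = -0.8 mOsm/kg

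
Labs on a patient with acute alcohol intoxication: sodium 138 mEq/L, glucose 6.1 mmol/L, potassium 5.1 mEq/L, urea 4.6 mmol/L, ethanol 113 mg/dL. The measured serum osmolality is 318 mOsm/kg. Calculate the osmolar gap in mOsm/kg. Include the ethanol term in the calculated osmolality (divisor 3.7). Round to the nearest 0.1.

Calculated osmolality = 2·Na + glucose + urea + ethanol/3.7
= 2·138 + 6.1 + 4.6 + 113/3.7
= 276 + 6.10 + 4.60 + 30.54
= 317.24 mOsm/kg ≈ 317.2 mOsm/kg
Osmolar gap = measured − calculated = 318 − 317.2 = 0.8 mOsm/kg

0.8 mOsm/kg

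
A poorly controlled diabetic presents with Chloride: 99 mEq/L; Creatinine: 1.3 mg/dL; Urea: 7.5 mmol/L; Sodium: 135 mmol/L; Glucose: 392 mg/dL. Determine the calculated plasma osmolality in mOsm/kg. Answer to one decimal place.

Calculated osmolality = 2·Na + glucose/18 + urea
= 2·135 + 392/18 + 7.5
= 270 + 21.78 + 7.50
= 299.28 mOsm/kg

299.3 mOsm/kg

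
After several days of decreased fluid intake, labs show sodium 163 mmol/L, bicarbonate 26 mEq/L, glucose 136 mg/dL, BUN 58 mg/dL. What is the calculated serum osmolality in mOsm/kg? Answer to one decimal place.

354.3 mOsm/kg

Calculated osmolality = 2·Na + glucose/18 + BUN/2.8
= 2·163 + 136/18 + 58/2.8
= 326 + 7.56 + 20.71
= 354.27 mOsm/kg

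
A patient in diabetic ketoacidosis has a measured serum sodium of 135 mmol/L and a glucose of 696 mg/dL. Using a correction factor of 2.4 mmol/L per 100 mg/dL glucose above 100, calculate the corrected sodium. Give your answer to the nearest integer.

149 mmol/L

Corrected Na = measured Na + 2.4 · (glucose − 100)/100
= 135 + 2.4 · (696 − 100)/100
= 135 + 14.3
= 149.3 mmol/L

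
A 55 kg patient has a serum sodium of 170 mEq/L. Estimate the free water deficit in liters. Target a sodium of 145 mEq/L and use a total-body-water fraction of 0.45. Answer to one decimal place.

TBW = 0.45 · 55 = 24.75 L
Free water deficit = TBW · (Na/145 − 1)
= 24.75 · (170/145 − 1)
= 24.75 · 0.1724
= 4.27 L

4.3 L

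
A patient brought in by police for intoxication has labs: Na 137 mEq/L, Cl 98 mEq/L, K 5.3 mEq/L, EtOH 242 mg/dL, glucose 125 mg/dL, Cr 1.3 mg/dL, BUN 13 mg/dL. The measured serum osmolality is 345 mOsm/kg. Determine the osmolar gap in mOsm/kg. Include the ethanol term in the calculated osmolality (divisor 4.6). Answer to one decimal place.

Calculated osmolality = 2·Na + glucose/18 + BUN/2.8 + ethanol/4.6
= 2·137 + 125/18 + 13/2.8 + 242/4.6
= 274 + 6.94 + 4.64 + 52.61
= 338.19 mOsm/kg ≈ 338.2 mOsm/kg
Osmolar gap = measured − calculated = 345 − 338.2 = 6.8 mOsm/kg

6.8 mOsm/kg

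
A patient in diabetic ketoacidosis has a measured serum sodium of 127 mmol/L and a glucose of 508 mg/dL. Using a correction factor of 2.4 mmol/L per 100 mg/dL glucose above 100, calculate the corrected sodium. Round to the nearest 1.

Corrected Na = measured Na + 2.4 · (glucose − 100)/100
= 127 + 2.4 · (508 − 100)/100
= 127 + 9.8
= 136.8 mmol/L

137 mmol/L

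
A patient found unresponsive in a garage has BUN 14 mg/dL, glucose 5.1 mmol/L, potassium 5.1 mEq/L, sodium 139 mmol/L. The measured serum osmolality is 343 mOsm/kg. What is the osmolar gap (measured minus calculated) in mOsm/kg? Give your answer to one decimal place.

54.9 mOsm/kg

Calculated osmolality = 2·Na + glucose + BUN/2.8
= 2·139 + 5.1 + 14/2.8
= 278 + 5.10 + 5
= 288.1 mOsm/kg ≈ 288.1 mOsm/kg
Osmolar gap = measured − calculated = 343 − 288.1 = 54.9 mOsm/kg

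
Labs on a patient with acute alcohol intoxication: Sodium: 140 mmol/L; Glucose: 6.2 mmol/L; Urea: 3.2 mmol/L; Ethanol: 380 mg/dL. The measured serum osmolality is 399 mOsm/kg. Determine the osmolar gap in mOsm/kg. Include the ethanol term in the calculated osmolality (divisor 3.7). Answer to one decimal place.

6.9 mOsm/kg

Calculated osmolality = 2·Na + glucose + urea + ethanol/3.7
= 2·140 + 6.2 + 3.2 + 380/3.7
= 280 + 6.20 + 3.20 + 102.70
= 392.1 mOsm/kg ≈ 392.1 mOsm/kg
Osmolar gap = measured − calculated = 399 − 392.1 = 6.9 mOsm/kg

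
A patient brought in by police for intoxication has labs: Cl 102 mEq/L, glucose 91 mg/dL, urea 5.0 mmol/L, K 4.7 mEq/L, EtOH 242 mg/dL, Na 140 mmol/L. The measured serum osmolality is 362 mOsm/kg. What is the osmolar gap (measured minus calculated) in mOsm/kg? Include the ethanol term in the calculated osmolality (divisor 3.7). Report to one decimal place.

Calculated osmolality = 2·Na + glucose/18 + urea + ethanol/3.7
= 2·140 + 91/18 + 5 + 242/3.7
= 280 + 5.06 + 5 + 65.41
= 355.47 mOsm/kg ≈ 355.5 mOsm/kg
Osmolar gap = measured − calculated = 362 − 355.5 = 6.5 mOsm/kg

6.5 mOsm/kg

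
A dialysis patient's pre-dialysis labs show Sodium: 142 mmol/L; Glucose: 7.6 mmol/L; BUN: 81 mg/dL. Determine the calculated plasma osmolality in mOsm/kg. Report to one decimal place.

320.5 mOsm/kg

Calculated osmolality = 2·Na + glucose + BUN/2.8
= 2·142 + 7.6 + 81/2.8
= 284 + 7.60 + 28.93
= 320.53 mOsm/kg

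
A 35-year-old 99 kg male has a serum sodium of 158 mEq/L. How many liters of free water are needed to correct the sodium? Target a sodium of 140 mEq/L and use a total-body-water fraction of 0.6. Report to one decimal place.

TBW = 0.6 · 99 = 59.4 L
Free water deficit = TBW · (Na/140 − 1)
= 59.4 · (158/140 − 1)
= 59.4 · 0.1286
= 7.64 L

7.6 L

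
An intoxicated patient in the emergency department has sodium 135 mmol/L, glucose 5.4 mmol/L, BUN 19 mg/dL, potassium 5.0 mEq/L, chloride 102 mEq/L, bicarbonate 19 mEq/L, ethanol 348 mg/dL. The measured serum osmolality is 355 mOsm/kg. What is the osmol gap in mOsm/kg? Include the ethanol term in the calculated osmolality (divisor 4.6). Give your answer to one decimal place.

-2.8 mOsm/kg

Calculated osmolality = 2·Na + glucose + BUN/2.8 + ethanol/4.6
= 2·135 + 5.4 + 19/2.8 + 348/4.6
= 270 + 5.40 + 6.79 + 75.65
= 357.84 mOsm/kg ≈ 357.8 mOsm/kg
Osmolar gap = measured − calculated = 355 − 357.8 = -2.8 mOsm/kg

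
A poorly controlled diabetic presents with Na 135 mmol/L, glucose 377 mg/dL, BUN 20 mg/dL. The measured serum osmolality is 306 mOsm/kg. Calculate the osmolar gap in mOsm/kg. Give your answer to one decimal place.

7.9 mOsm/kg

Calculated osmolality = 2·Na + glucose/18 + BUN/2.8
= 2·135 + 377/18 + 20/2.8
= 270 + 20.94 + 7.14
= 298.08 mOsm/kg ≈ 298.1 mOsm/kg
Osmolar gap = measured − calculated = 306 − 298.1 = 7.9 mOsm/kg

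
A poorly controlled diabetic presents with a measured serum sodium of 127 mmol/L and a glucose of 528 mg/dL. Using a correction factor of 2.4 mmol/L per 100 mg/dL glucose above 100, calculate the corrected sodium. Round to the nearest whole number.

137 mmol/L

Corrected Na = measured Na + 2.4 · (glucose − 100)/100
= 127 + 2.4 · (528 − 100)/100
= 127 + 10.3
= 137.3 mmol/L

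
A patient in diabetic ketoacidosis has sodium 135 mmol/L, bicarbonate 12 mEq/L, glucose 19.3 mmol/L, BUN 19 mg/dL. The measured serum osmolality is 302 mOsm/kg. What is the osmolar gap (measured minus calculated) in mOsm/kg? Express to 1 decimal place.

5.9 mOsm/kg

Calculated osmolality = 2·Na + glucose + BUN/2.8
= 2·135 + 19.3 + 19/2.8
= 270 + 19.30 + 6.79
= 296.09 mOsm/kg ≈ 296.1 mOsm/kg
Osmolar gap = measured − calculated = 302 − 296.1 = 5.9 mOsm/kg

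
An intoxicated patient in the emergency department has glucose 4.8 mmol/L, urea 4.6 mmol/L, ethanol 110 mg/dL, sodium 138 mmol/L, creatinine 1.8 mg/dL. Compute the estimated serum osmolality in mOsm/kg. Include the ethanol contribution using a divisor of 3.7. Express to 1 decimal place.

Calculated osmolality = 2·Na + glucose + urea + ethanol/3.7
= 2·138 + 4.8 + 4.6 + 110/3.7
= 276 + 4.80 + 4.60 + 29.73
= 315.13 mOsm/kg

315.1 mOsm/kg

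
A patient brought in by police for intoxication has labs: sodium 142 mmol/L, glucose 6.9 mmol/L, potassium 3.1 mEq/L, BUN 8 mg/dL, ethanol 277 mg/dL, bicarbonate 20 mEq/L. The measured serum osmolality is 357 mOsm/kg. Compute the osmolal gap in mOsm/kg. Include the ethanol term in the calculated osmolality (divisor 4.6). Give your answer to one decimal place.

Calculated osmolality = 2·Na + glucose + BUN/2.8 + ethanol/4.6
= 2·142 + 6.9 + 8/2.8 + 277/4.6
= 284 + 6.90 + 2.86 + 60.22
= 353.98 mOsm/kg ≈ 354.0 mOsm/kg
Osmolar gap = measured − calculated = 357 − 354.0 = 3.0 mOsm/kg

3.0 mOsm/kg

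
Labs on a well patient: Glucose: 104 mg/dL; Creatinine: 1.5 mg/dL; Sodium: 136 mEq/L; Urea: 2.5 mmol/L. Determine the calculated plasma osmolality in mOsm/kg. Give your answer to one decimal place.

Calculated osmolality = 2·Na + glucose/18 + urea
= 2·136 + 104/18 + 2.5
= 272 + 5.78 + 2.50
= 280.28 mOsm/kg

280.3 mOsm/kg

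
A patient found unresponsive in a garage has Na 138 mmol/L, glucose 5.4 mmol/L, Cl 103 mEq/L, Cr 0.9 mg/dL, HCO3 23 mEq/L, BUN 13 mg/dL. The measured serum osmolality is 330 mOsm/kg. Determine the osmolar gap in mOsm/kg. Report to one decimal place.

44.0 mOsm/kg

Calculated osmolality = 2·Na + glucose + BUN/2.8
= 2·138 + 5.4 + 13/2.8
= 276 + 5.40 + 4.64
= 286.04 mOsm/kg ≈ 286.0 mOsm/kg
Osmolar gap = measured − calculated = 330 − 286.0 = 44.0 mOsm/kg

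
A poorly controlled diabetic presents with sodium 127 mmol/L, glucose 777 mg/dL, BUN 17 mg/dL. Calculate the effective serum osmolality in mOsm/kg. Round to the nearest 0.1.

Effective osmolality excludes urea (freely permeant across cell membranes):
2·Na + glucose/18
= 2·127 + 777/18
= 254 + 43.17
= 297.17 mOsm/kg

297.2 mOsm/kg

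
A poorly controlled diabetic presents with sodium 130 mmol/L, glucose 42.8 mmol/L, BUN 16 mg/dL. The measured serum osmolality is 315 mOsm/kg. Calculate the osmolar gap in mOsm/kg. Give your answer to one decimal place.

6.5 mOsm/kg

Calculated osmolality = 2·Na + glucose + BUN/2.8
= 2·130 + 42.8 + 16/2.8
= 260 + 42.80 + 5.71
= 308.51 mOsm/kg ≈ 308.5 mOsm/kg
Osmolar gap = measured − calculated = 315 − 308.5 = 6.5 mOsm/kg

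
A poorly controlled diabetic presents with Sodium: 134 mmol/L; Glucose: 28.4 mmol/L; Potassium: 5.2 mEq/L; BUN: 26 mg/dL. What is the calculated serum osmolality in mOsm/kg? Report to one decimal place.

Calculated osmolality = 2·Na + glucose + BUN/2.8
= 2·134 + 28.4 + 26/2.8
= 268 + 28.40 + 9.29
= 305.69 mOsm/kg

305.7 mOsm/kg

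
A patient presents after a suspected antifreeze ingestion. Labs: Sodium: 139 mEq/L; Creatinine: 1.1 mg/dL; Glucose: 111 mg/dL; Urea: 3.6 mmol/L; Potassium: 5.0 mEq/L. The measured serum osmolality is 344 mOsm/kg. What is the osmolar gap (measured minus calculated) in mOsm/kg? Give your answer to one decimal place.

56.2 mOsm/kg

Calculated osmolality = 2·Na + glucose/18 + urea
= 2·139 + 111/18 + 3.6
= 278 + 6.17 + 3.60
= 287.77 mOsm/kg ≈ 287.8 mOsm/kg
Osmolar gap = measured − calculated = 344 − 287.8 = 56.2 mOsm/kg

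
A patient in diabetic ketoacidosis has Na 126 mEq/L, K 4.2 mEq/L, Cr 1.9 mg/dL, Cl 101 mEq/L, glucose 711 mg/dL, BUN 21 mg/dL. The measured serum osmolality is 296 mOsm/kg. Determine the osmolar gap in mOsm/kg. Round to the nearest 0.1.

-3.0 mOsm/kg

Calculated osmolality = 2·Na + glucose/18 + BUN/2.8
= 2·126 + 711/18 + 21/2.8
= 252 + 39.50 + 7.50
= 299 mOsm/kg ≈ 299.0 mOsm/kg
Osmolar gap = measured − calculated = 296 − 299.0 = -3.0 mOsm/kg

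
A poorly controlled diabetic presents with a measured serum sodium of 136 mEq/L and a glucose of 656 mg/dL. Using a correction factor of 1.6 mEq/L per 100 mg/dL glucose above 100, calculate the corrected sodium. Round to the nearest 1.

Corrected Na = measured Na + 1.6 · (glucose − 100)/100
= 136 + 1.6 · (656 − 100)/100
= 136 + 8.9
= 144.9 mEq/L

145 mEq/L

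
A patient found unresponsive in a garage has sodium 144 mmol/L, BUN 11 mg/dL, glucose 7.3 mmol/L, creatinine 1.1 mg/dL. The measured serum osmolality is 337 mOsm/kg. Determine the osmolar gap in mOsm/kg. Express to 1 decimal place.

Calculated osmolality = 2·Na + glucose + BUN/2.8
= 2·144 + 7.3 + 11/2.8
= 288 + 7.30 + 3.93
= 299.23 mOsm/kg ≈ 299.2 mOsm/kg
Osmolar gap = measured − calculated = 337 − 299.2 = 37.8 mOsm/kg

37.8 mOsm/kg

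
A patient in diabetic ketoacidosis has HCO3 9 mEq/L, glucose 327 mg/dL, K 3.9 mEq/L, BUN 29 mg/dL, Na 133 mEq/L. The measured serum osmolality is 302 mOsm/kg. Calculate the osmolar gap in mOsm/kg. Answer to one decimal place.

Calculated osmolality = 2·Na + glucose/18 + BUN/2.8
= 2·133 + 327/18 + 29/2.8
= 266 + 18.17 + 10.36
= 294.53 mOsm/kg ≈ 294.5 mOsm/kg
Osmolar gap = measured − calculated = 302 − 294.5 = 7.5 mOsm/kg

7.5 mOsm/kg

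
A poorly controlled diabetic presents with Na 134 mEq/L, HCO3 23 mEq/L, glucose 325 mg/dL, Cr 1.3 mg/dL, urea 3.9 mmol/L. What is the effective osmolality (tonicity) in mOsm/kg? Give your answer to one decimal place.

Effective osmolality excludes urea (freely permeant across cell membranes):
2·Na + glucose/18
= 2·134 + 325/18
= 268 + 18.06
= 286.06 mOsm/kg

286.1 mOsm/kg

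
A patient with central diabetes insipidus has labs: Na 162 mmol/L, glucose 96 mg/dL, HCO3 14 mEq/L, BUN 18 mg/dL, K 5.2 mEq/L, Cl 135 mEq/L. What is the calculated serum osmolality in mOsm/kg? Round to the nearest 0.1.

Calculated osmolality = 2·Na + glucose/18 + BUN/2.8
= 2·162 + 96/18 + 18/2.8
= 324 + 5.33 + 6.43
= 335.76 mOsm/kg

335.8 mOsm/kg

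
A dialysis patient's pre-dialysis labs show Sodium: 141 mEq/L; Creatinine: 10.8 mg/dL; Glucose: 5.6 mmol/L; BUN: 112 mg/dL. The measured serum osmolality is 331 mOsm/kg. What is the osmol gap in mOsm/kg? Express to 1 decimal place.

3.4 mOsm/kg

Calculated osmolality = 2·Na + glucose + BUN/2.8
= 2·141 + 5.6 + 112/2.8
= 282 + 5.60 + 40
= 327.6 mOsm/kg ≈ 327.6 mOsm/kg
Osmolar gap = measured − calculated = 331 − 327.6 = 3.4 mOsm/kg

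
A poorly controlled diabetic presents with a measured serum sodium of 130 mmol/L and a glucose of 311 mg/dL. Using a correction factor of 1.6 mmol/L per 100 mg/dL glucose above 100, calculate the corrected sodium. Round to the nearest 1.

133 mmol/L

Corrected Na = measured Na + 1.6 · (glucose − 100)/100
= 130 + 1.6 · (311 − 100)/100
= 130 + 3.4
= 133.4 mmol/L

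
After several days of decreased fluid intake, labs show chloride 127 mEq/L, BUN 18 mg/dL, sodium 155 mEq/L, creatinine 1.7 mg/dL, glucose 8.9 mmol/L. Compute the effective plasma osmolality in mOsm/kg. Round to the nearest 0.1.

318.9 mOsm/kg

Effective osmolality excludes urea (freely permeant across cell membranes):
2·Na + glucose
= 2·155 + 8.9
= 310 + 8.9
= 318.9 mOsm/kg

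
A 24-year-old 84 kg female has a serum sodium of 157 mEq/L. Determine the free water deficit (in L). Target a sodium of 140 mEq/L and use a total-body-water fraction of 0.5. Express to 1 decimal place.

5.1 L

TBW = 0.5 · 84 = 42 L
Free water deficit = TBW · (Na/140 − 1)
= 42 · (157/140 − 1)
= 42 · 0.1214
= 5.1 L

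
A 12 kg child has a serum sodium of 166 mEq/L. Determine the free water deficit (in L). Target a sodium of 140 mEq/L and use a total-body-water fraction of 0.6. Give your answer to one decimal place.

1.3 L

TBW = 0.6 · 12 = 7.2 L
Free water deficit = TBW · (Na/140 − 1)
= 7.2 · (166/140 − 1)
= 7.2 · 0.1857
= 1.34 L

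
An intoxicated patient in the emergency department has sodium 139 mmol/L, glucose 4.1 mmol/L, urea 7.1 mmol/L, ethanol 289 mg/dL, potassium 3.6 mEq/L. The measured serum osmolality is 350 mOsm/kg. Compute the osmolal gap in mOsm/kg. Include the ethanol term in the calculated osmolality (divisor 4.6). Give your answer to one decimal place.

-2.0 mOsm/kg

Calculated osmolality = 2·Na + glucose + urea + ethanol/4.6
= 2·139 + 4.1 + 7.1 + 289/4.6
= 278 + 4.10 + 7.10 + 62.83
= 352.03 mOsm/kg ≈ 352.0 mOsm/kg
Osmolar gap = measured − calculated = 350 − 352.0 = -2.0 mOsm/kg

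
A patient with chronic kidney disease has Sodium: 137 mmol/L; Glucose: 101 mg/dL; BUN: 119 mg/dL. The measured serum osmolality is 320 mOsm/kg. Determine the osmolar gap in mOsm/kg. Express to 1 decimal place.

Calculated osmolality = 2·Na + glucose/18 + BUN/2.8
= 2·137 + 101/18 + 119/2.8
= 274 + 5.61 + 42.50
= 322.11 mOsm/kg ≈ 322.1 mOsm/kg
Osmolar gap = measured − calculated = 320 − 322.1 = -2.1 mOsm/kg

-2.1 mOsm/kg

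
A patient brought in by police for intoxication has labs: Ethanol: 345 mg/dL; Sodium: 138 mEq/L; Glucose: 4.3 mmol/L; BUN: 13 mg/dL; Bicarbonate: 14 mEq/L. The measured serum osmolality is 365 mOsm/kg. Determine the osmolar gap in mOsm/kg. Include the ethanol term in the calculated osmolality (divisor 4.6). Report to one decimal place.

Calculated osmolality = 2·Na + glucose + BUN/2.8 + ethanol/4.6
= 2·138 + 4.3 + 13/2.8 + 345/4.6
= 276 + 4.30 + 4.64 + 75
= 359.94 mOsm/kg ≈ 359.9 mOsm/kg
Osmolar gap = measured − calculated = 365 − 359.9 = 5.1 mOsm/kg

5.1 mOsm/kg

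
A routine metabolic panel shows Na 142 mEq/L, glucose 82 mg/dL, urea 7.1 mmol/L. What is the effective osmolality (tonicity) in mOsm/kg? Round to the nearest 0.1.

Effective osmolality excludes urea (freely permeant across cell membranes):
2·Na + glucose/18
= 2·142 + 82/18
= 284 + 4.56
= 288.56 mOsm/kg

288.6 mOsm/kg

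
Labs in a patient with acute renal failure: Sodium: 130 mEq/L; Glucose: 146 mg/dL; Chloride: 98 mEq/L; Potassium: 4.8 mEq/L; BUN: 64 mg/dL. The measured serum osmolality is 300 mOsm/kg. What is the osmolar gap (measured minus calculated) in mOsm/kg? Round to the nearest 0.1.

9.0 mOsm/kg

Calculated osmolality = 2·Na + glucose/18 + BUN/2.8
= 2·130 + 146/18 + 64/2.8
= 260 + 8.11 + 22.86
= 290.97 mOsm/kg ≈ 291.0 mOsm/kg
Osmolar gap = measured − calculated = 300 − 291.0 = 9.0 mOsm/kg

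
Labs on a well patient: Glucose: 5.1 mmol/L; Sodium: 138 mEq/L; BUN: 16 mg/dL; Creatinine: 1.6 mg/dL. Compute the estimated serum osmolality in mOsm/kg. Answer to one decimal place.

286.8 mOsm/kg

Calculated osmolality = 2·Na + glucose + BUN/2.8
= 2·138 + 5.1 + 16/2.8
= 276 + 5.10 + 5.71
= 286.81 mOsm/kg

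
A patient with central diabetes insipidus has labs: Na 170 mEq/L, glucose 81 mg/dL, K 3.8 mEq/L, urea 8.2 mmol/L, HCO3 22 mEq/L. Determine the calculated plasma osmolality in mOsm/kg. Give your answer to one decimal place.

352.7 mOsm/kg

Calculated osmolality = 2·Na + glucose/18 + urea
= 2·170 + 81/18 + 8.2
= 340 + 4.50 + 8.20
= 352.7 mOsm/kg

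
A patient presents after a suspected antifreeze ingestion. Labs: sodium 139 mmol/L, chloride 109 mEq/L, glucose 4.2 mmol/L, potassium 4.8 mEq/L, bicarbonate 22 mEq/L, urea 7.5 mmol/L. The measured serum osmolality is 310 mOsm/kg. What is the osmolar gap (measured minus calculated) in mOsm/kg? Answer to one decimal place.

20.3 mOsm/kg

Calculated osmolality = 2·Na + glucose + urea
= 2·139 + 4.2 + 7.5
= 278 + 4.20 + 7.50
= 289.7 mOsm/kg ≈ 289.7 mOsm/kg
Osmolar gap = measured − calculated = 310 − 289.7 = 20.3 mOsm/kg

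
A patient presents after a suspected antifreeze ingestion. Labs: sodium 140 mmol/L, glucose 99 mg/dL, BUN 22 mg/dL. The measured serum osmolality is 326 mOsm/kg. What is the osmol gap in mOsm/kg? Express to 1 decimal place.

32.6 mOsm/kg

Calculated osmolality = 2·Na + glucose/18 + BUN/2.8
= 2·140 + 99/18 + 22/2.8
= 280 + 5.50 + 7.86
= 293.36 mOsm/kg ≈ 293.4 mOsm/kg
Osmolar gap = measured − calculated = 326 − 293.4 = 32.6 mOsm/kg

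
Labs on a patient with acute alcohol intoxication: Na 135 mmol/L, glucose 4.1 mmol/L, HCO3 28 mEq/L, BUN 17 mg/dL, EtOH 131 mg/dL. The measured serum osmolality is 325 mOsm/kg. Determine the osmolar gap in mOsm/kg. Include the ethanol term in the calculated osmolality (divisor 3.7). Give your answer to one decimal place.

9.4 mOsm/kg

Calculated osmolality = 2·Na + glucose + BUN/2.8 + ethanol/3.7
= 2·135 + 4.1 + 17/2.8 + 131/3.7
= 270 + 4.10 + 6.07 + 35.41
= 315.58 mOsm/kg ≈ 315.6 mOsm/kg
Osmolar gap = measured − calculated = 325 − 315.6 = 9.4 mOsm/kg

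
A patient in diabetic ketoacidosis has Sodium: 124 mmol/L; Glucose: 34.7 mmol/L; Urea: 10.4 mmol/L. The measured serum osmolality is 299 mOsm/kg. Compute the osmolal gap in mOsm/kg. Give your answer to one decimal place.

5.9 mOsm/kg

Calculated osmolality = 2·Na + glucose + urea
= 2·124 + 34.7 + 10.4
= 248 + 34.70 + 10.40
= 293.1 mOsm/kg ≈ 293.1 mOsm/kg
Osmolar gap = measured − calculated = 299 − 293.1 = 5.9 mOsm/kg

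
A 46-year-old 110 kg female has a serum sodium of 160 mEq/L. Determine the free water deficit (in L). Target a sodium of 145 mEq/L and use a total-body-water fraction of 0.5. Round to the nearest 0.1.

TBW = 0.5 · 110 = 55 L
Free water deficit = TBW · (Na/145 − 1)
= 55 · (160/145 − 1)
= 55 · 0.1034
= 5.69 L

5.7 L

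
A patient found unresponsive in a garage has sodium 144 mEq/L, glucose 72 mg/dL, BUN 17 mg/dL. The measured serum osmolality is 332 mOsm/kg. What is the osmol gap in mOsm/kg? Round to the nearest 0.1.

33.9 mOsm/kg

Calculated osmolality = 2·Na + glucose/18 + BUN/2.8
= 2·144 + 72/18 + 17/2.8
= 288 + 4 + 6.07
= 298.07 mOsm/kg ≈ 298.1 mOsm/kg
Osmolar gap = measured − calculated = 332 − 298.1 = 33.9 mOsm/kg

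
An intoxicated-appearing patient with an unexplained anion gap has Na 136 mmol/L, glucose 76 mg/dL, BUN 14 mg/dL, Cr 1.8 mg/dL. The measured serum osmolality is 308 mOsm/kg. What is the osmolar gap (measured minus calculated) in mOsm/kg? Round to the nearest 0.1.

Calculated osmolality = 2·Na + glucose/18 + BUN/2.8
= 2·136 + 76/18 + 14/2.8
= 272 + 4.22 + 5
= 281.22 mOsm/kg ≈ 281.2 mOsm/kg
Osmolar gap = measured − calculated = 308 − 281.2 = 26.8 mOsm/kg

26.8 mOsm/kg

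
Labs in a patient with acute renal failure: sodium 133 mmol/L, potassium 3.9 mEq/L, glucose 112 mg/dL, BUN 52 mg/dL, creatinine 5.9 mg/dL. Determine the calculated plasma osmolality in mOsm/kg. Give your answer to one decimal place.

Calculated osmolality = 2·Na + glucose/18 + BUN/2.8
= 2·133 + 112/18 + 52/2.8
= 266 + 6.22 + 18.57
= 290.79 mOsm/kg

290.8 mOsm/kg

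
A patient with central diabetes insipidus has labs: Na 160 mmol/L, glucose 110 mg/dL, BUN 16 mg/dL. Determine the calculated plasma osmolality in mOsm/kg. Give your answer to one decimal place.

331.8 mOsm/kg

Calculated osmolality = 2·Na + glucose/18 + BUN/2.8
= 2·160 + 110/18 + 16/2.8
= 320 + 6.11 + 5.71
= 331.82 mOsm/kg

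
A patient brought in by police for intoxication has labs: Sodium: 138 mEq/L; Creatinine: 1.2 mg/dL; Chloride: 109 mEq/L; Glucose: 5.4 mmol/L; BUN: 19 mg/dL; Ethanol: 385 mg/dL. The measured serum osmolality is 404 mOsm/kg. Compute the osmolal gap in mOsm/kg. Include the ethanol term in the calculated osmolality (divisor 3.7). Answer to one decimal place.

Calculated osmolality = 2·Na + glucose + BUN/2.8 + ethanol/3.7
= 2·138 + 5.4 + 19/2.8 + 385/3.7
= 276 + 5.40 + 6.79 + 104.05
= 392.24 mOsm/kg ≈ 392.2 mOsm/kg
Osmolar gap = measured − calculated = 404 − 392.2 = 11.8 mOsm/kg

11.8 mOsm/kg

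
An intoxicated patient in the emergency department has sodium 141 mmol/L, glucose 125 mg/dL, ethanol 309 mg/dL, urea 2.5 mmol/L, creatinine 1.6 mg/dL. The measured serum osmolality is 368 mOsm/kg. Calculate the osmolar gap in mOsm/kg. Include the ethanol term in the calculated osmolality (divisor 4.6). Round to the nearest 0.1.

Calculated osmolality = 2·Na + glucose/18 + urea + ethanol/4.6
= 2·141 + 125/18 + 2.5 + 309/4.6
= 282 + 6.94 + 2.50 + 67.17
= 358.61 mOsm/kg ≈ 358.6 mOsm/kg
Osmolar gap = measured − calculated = 368 − 358.6 = 9.4 mOsm/kg

9.4 mOsm/kg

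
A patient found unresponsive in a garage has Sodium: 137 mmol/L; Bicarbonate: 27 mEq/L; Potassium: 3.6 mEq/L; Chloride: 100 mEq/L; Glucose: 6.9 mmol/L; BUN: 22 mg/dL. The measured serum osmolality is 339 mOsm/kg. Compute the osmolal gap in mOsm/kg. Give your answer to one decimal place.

50.2 mOsm/kg

Calculated osmolality = 2·Na + glucose + BUN/2.8
= 2·137 + 6.9 + 22/2.8
= 274 + 6.90 + 7.86
= 288.76 mOsm/kg ≈ 288.8 mOsm/kg
Osmolar gap = measured − calculated = 339 − 288.8 = 50.2 mOsm/kg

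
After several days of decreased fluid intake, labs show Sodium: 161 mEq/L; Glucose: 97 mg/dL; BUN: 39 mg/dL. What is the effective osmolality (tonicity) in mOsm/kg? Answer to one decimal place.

327.4 mOsm/kg

Effective osmolality excludes urea (freely permeant across cell membranes):
2·Na + glucose/18
= 2·161 + 97/18
= 322 + 5.39
= 327.39 mOsm/kg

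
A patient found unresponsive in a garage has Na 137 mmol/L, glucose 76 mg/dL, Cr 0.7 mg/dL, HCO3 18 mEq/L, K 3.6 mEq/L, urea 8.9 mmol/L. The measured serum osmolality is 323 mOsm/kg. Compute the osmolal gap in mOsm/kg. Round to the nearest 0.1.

Calculated osmolality = 2·Na + glucose/18 + urea
= 2·137 + 76/18 + 8.9
= 274 + 4.22 + 8.90
= 287.12 mOsm/kg ≈ 287.1 mOsm/kg
Osmolar gap = measured − calculated = 323 − 287.1 = 35.9 mOsm/kg

35.9 mOsm/kg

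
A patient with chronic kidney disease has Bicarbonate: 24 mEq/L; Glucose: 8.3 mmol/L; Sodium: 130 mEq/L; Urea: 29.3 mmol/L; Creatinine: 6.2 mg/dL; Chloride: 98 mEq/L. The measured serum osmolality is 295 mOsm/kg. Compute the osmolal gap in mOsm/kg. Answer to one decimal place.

-2.6 mOsm/kg

Calculated osmolality = 2·Na + glucose + urea
= 2·130 + 8.3 + 29.3
= 260 + 8.30 + 29.30
= 297.6 mOsm/kg ≈ 297.6 mOsm/kg
Osmolar gap = measured − calculated = 295 − 297.6 = -2.6 mOsm/kg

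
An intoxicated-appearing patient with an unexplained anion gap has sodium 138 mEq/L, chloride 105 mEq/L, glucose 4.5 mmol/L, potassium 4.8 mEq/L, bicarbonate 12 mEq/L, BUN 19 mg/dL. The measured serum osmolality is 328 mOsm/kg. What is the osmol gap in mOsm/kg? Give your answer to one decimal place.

40.7 mOsm/kg

Calculated osmolality = 2·Na + glucose + BUN/2.8
= 2·138 + 4.5 + 19/2.8
= 276 + 4.50 + 6.79
= 287.29 mOsm/kg ≈ 287.3 mOsm/kg
Osmolar gap = measured − calculated = 328 − 287.3 = 40.7 mOsm/kg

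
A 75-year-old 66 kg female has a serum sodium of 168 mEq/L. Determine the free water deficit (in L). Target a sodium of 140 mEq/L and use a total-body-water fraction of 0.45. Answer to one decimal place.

TBW = 0.45 · 66 = 29.7 L
Free water deficit = TBW · (Na/140 − 1)
= 29.7 · (168/140 − 1)
= 29.7 · 0.2
= 5.94 L

5.9 L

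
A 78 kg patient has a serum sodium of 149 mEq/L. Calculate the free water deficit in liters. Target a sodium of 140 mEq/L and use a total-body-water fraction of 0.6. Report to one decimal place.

3.0 L

TBW = 0.6 · 78 = 46.8 L
Free water deficit = TBW · (Na/140 − 1)
= 46.8 · (149/140 − 1)
= 46.8 · 0.0643
= 3.01 L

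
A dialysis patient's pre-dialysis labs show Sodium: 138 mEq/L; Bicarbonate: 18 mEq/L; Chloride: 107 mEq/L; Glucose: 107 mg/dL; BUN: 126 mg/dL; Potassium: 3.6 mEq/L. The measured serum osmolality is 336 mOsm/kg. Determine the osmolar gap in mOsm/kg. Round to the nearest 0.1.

Calculated osmolality = 2·Na + glucose/18 + BUN/2.8
= 2·138 + 107/18 + 126/2.8
= 276 + 5.94 + 45
= 326.94 mOsm/kg ≈ 326.9 mOsm/kg
Osmolar gap = measured − calculated = 336 − 326.9 = 9.1 mOsm/kg

9.1 mOsm/kg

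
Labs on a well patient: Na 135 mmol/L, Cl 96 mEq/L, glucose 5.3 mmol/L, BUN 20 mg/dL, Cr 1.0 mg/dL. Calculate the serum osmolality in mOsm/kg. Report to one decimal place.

Calculated osmolality = 2·Na + glucose + BUN/2.8
= 2·135 + 5.3 + 20/2.8
= 270 + 5.30 + 7.14
= 282.44 mOsm/kg

282.4 mOsm/kg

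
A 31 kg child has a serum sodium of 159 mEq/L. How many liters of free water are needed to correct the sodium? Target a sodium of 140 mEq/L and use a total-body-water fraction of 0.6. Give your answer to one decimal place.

TBW = 0.6 · 31 = 18.6 L
Free water deficit = TBW · (Na/140 − 1)
= 18.6 · (159/140 − 1)
= 18.6 · 0.1357
= 2.52 L

2.5 L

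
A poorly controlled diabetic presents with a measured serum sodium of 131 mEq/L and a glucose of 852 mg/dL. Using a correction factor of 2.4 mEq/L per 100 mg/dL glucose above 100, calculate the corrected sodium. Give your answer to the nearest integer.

Corrected Na = measured Na + 2.4 · (glucose − 100)/100
= 131 + 2.4 · (852 − 100)/100
= 131 + 18
= 149 mEq/L

149 mEq/L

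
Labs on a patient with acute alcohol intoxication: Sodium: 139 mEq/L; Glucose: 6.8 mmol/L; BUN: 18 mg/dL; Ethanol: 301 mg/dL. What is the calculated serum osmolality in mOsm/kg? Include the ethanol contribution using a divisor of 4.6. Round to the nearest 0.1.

356.7 mOsm/kg

Calculated osmolality = 2·Na + glucose + BUN/2.8 + ethanol/4.6
= 2·139 + 6.8 + 18/2.8 + 301/4.6
= 278 + 6.80 + 6.43 + 65.43
= 356.66 mOsm/kg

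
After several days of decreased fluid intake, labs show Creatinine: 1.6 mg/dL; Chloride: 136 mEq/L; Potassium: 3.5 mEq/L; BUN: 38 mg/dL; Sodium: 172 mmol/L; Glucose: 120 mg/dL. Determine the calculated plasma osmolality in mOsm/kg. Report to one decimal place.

364.2 mOsm/kg

Calculated osmolality = 2·Na + glucose/18 + BUN/2.8
= 2·172 + 120/18 + 38/2.8
= 344 + 6.67 + 13.57
= 364.24 mOsm/kg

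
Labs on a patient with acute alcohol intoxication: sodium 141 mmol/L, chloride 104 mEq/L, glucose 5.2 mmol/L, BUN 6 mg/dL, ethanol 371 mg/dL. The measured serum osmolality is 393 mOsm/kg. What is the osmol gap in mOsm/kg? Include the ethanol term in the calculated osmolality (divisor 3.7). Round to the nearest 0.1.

Calculated osmolality = 2·Na + glucose + BUN/2.8 + ethanol/3.7
= 2·141 + 5.2 + 6/2.8 + 371/3.7
= 282 + 5.20 + 2.14 + 100.27
= 389.61 mOsm/kg ≈ 389.6 mOsm/kg
Osmolar gap = measured − calculated = 393 − 389.6 = 3.4 mOsm/kg

3.4 mOsm/kg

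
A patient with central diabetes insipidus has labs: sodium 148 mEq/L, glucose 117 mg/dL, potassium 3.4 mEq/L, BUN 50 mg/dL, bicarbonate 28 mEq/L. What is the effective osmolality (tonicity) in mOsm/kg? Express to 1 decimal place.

302.5 mOsm/kg

Effective osmolality excludes urea (freely permeant across cell membranes):
2·Na + glucose/18
= 2·148 + 117/18
= 296 + 6.5
= 302.5 mOsm/kg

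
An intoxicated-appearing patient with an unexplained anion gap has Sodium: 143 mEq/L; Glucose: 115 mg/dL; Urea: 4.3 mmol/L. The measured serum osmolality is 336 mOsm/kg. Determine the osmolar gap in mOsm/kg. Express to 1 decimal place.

Calculated osmolality = 2·Na + glucose/18 + urea
= 2·143 + 115/18 + 4.3
= 286 + 6.39 + 4.30
= 296.69 mOsm/kg ≈ 296.7 mOsm/kg
Osmolar gap = measured − calculated = 336 − 296.7 = 39.3 mOsm/kg

39.3 mOsm/kg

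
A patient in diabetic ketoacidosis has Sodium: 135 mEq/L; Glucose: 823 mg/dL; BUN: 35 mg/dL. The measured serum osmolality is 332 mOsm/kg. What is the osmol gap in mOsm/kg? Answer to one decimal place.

Calculated osmolality = 2·Na + glucose/18 + BUN/2.8
= 2·135 + 823/18 + 35/2.8
= 270 + 45.72 + 12.50
= 328.22 mOsm/kg ≈ 328.2 mOsm/kg
Osmolar gap = measured − calculated = 332 − 328.2 = 3.8 mOsm/kg

3.8 mOsm/kg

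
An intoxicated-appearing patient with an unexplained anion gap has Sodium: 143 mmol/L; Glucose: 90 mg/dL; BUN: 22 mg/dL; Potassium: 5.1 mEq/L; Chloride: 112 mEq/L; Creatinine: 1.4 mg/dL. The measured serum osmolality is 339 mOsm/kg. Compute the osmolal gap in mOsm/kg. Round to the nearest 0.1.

Calculated osmolality = 2·Na + glucose/18 + BUN/2.8
= 2·143 + 90/18 + 22/2.8
= 286 + 5 + 7.86
= 298.86 mOsm/kg ≈ 298.9 mOsm/kg
Osmolar gap = measured − calculated = 339 − 298.9 = 40.1 mOsm/kg

40.1 mOsm/kg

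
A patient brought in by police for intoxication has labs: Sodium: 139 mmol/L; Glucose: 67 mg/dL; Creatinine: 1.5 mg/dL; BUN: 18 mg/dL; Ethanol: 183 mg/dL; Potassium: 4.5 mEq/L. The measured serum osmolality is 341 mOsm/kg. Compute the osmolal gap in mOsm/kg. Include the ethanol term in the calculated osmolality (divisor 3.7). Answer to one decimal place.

Calculated osmolality = 2·Na + glucose/18 + BUN/2.8 + ethanol/3.7
= 2·139 + 67/18 + 18/2.8 + 183/3.7
= 278 + 3.72 + 6.43 + 49.46
= 337.61 mOsm/kg ≈ 337.6 mOsm/kg
Osmolar gap = measured − calculated = 341 − 337.6 = 3.4 mOsm/kg

3.4 mOsm/kg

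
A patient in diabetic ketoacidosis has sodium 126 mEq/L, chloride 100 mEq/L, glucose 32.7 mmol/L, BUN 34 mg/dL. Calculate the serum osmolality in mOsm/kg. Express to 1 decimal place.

Calculated osmolality = 2·Na + glucose + BUN/2.8
= 2·126 + 32.7 + 34/2.8
= 252 + 32.70 + 12.14
= 296.84 mOsm/kg

296.8 mOsm/kg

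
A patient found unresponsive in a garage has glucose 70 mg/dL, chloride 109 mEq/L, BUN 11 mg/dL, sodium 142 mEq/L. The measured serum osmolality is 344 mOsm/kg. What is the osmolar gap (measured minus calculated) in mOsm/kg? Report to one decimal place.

Calculated osmolality = 2·Na + glucose/18 + BUN/2.8
= 2·142 + 70/18 + 11/2.8
= 284 + 3.89 + 3.93
= 291.82 mOsm/kg ≈ 291.8 mOsm/kg
Osmolar gap = measured − calculated = 344 − 291.8 = 52.2 mOsm/kg

52.2 mOsm/kg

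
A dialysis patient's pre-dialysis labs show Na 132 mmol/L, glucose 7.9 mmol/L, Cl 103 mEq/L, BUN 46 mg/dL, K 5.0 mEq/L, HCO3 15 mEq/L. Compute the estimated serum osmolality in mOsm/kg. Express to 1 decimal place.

Calculated osmolality = 2·Na + glucose + BUN/2.8
= 2·132 + 7.9 + 46/2.8
= 264 + 7.90 + 16.43
= 288.33 mOsm/kg

288.3 mOsm/kg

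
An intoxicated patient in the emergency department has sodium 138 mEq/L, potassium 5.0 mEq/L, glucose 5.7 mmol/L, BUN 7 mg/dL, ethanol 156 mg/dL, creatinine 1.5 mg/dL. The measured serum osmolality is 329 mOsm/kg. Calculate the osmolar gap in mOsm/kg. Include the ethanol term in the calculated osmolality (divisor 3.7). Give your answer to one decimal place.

2.6 mOsm/kg

Calculated osmolality = 2·Na + glucose + BUN/2.8 + ethanol/3.7
= 2·138 + 5.7 + 7/2.8 + 156/3.7
= 276 + 5.70 + 2.50 + 42.16
= 326.36 mOsm/kg ≈ 326.4 mOsm/kg
Osmolar gap = measured − calculated = 329 − 326.4 = 2.6 mOsm/kg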